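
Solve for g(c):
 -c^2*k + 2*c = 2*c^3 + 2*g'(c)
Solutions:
 g(c) = C1 - c^4/4 - c^3*k/6 + c^2/2


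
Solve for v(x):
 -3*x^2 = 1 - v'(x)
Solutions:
 v(x) = C1 + x^3 + x


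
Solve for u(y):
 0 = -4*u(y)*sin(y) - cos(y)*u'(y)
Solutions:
 u(y) = C1*cos(y)^4


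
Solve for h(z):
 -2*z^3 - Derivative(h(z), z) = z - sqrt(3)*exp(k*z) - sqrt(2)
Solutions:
 h(z) = C1 - z^4/2 - z^2/2 + sqrt(2)*z + sqrt(3)*exp(k*z)/k


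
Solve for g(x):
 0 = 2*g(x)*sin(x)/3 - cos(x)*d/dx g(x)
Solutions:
 g(x) = C1/cos(x)^(2/3)


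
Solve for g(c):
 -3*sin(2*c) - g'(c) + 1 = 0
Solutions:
 g(c) = C1 + c + 3*cos(2*c)/2


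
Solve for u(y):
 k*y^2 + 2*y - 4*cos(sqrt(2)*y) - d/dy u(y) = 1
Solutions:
 u(y) = C1 + k*y^3/3 + y^2 - y - 2*sqrt(2)*sin(sqrt(2)*y)


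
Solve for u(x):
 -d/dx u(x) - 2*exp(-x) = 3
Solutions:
 u(x) = C1 - 3*x + 2*exp(-x)


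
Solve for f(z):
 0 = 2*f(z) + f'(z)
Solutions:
 f(z) = C1*exp(-2*z)


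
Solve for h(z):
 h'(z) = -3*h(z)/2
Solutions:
 h(z) = C1*exp(-3*z/2)


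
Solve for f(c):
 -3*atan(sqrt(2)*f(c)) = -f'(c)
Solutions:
 Integral(1/atan(sqrt(2)*_y), (_y, f(c))) = C1 + 3*c


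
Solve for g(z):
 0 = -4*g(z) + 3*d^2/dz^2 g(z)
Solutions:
 g(z) = C1*exp(-2*sqrt(3)*z/3) + C2*exp(2*sqrt(3)*z/3)


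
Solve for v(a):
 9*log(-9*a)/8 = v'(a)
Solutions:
 v(a) = C1 + 9*a*log(-a)/8 + 9*a*(-1 + 2*log(3))/8


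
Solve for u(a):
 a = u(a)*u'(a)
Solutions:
 u(a) = -sqrt(C1 + a^2)
 u(a) = sqrt(C1 + a^2)


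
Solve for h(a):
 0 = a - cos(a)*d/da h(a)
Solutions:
 h(a) = C1 + Integral(a/cos(a), a)


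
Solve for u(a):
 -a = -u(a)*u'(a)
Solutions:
 u(a) = -sqrt(C1 + a^2)
 u(a) = sqrt(C1 + a^2)


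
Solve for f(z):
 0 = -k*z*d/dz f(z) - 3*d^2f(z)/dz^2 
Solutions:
 f(z) = Piecewise((-sqrt(6)*sqrt(pi)*C1*erf(sqrt(6)*sqrt(k)*z/6)/(2*sqrt(k)) - C2, (k > 0) | (k < 0)), (-C1*z - C2, True))


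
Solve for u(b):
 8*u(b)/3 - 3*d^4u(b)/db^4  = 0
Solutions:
 u(b) = C1*exp(-2^(3/4)*sqrt(3)*b/3) + C2*exp(2^(3/4)*sqrt(3)*b/3) + C3*sin(2^(3/4)*sqrt(3)*b/3) + C4*cos(2^(3/4)*sqrt(3)*b/3)


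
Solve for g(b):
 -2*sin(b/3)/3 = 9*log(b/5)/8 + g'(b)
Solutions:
 g(b) = C1 - 9*b*log(b)/8 + 9*b/8 + 9*b*log(5)/8 + 2*cos(b/3)


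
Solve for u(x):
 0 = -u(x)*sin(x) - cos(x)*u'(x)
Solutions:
 u(x) = C1*cos(x)


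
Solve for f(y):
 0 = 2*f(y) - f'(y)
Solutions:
 f(y) = C1*exp(2*y)


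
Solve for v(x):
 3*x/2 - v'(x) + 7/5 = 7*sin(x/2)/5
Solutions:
 v(x) = C1 + 3*x^2/4 + 7*x/5 + 14*cos(x/2)/5


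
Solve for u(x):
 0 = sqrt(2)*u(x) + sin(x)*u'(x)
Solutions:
 u(x) = C1*(cos(x) + 1)^(sqrt(2)/2)/(cos(x) - 1)^(sqrt(2)/2)


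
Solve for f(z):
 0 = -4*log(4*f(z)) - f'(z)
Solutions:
 Integral(1/(log(_y) + 2*log(2)), (_y, f(z)))/4 = C1 - z


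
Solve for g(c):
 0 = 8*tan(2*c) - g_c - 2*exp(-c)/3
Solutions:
 g(c) = C1 + 2*log(tan(2*c)^2 + 1) + 2*exp(-c)/3


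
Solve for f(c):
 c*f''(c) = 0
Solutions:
 f(c) = C1 + C2*c


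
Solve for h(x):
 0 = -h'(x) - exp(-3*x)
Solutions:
 h(x) = C1 + exp(-3*x)/3


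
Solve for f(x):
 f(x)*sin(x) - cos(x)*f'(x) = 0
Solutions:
 f(x) = C1/cos(x)


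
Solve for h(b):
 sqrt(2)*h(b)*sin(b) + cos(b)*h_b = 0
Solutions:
 h(b) = C1*cos(b)^(sqrt(2))


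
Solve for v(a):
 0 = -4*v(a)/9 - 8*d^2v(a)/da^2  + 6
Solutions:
 v(a) = C1*sin(sqrt(2)*a/6) + C2*cos(sqrt(2)*a/6) + 27/2


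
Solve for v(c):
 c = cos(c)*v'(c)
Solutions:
 v(c) = C1 + Integral(c/cos(c), c)


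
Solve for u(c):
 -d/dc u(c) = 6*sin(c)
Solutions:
 u(c) = C1 + 6*cos(c)


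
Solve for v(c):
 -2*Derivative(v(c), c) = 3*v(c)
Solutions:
 v(c) = C1*exp(-3*c/2)


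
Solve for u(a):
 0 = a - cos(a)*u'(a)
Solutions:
 u(a) = C1 + Integral(a/cos(a), a)


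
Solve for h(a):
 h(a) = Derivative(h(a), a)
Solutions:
 h(a) = C1*exp(a)


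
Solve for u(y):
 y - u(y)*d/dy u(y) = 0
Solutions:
 u(y) = -sqrt(C1 + y^2)
 u(y) = sqrt(C1 + y^2)


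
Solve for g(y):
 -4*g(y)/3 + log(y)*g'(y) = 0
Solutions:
 g(y) = C1*exp(4*li(y)/3)


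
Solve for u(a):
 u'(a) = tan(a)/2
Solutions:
 u(a) = C1 - log(cos(a))/2


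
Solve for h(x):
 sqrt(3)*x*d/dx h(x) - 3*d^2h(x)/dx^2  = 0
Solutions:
 h(x) = C1 + C2*erfi(sqrt(2)*3^(3/4)*x/6)


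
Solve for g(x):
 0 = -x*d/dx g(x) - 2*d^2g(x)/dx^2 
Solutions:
 g(x) = C1 + C2*erf(x/2)


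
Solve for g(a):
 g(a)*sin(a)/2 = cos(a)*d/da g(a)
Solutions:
 g(a) = C1/sqrt(cos(a))


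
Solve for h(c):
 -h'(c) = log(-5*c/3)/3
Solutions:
 h(c) = C1 - c*log(-c)/3 + c*(-log(5) + 1 + log(3))/3


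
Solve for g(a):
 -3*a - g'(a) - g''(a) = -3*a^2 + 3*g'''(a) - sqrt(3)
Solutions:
 g(a) = C1 + a^3 - 9*a^2/2 - 9*a + sqrt(3)*a + (C2*sin(sqrt(11)*a/6) + C3*cos(sqrt(11)*a/6))*exp(-a/6)


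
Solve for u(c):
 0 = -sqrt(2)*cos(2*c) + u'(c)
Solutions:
 u(c) = C1 + sqrt(2)*sin(2*c)/2


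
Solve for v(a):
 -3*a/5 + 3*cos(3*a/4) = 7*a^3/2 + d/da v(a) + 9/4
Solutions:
 v(a) = C1 - 7*a^4/8 - 3*a^2/10 - 9*a/4 + 4*sin(3*a/4)


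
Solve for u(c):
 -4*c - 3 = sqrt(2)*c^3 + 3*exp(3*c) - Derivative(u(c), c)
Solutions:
 u(c) = C1 + sqrt(2)*c^4/4 + 2*c^2 + 3*c + exp(3*c)


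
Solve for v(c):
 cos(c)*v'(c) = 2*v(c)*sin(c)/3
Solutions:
 v(c) = C1/cos(c)^(2/3)


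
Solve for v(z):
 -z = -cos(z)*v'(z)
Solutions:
 v(z) = C1 + Integral(z/cos(z), z)


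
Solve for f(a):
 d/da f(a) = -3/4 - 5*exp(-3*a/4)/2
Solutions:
 f(a) = C1 - 3*a/4 + 10*exp(-3*a/4)/3


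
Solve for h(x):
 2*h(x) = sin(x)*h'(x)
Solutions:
 h(x) = C1*(cos(x) - 1)/(cos(x) + 1)


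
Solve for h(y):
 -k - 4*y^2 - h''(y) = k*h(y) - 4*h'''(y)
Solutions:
 h(y) = C1*exp(y*(-(-216*k + sqrt((216*k + 1)^2 - 1) - 1)^(1/3) + 1 - 1/(-216*k + sqrt((216*k + 1)^2 - 1) - 1)^(1/3))/12) + C2*exp(y*((-216*k + sqrt((216*k + 1)^2 - 1) - 1)^(1/3) - sqrt(3)*I*(-216*k + sqrt((216*k + 1)^2 - 1) - 1)^(1/3) + 2 - 4/((-1 + sqrt(3)*I)*(-216*k + sqrt((216*k + 1)^2 - 1) - 1)^(1/3)))/24) + C3*exp(y*((-216*k + sqrt((216*k + 1)^2 - 1) - 1)^(1/3) + sqrt(3)*I*(-216*k + sqrt((216*k + 1)^2 - 1) - 1)^(1/3) + 2 + 4/((1 + sqrt(3)*I)*(-216*k + sqrt((216*k + 1)^2 - 1) - 1)^(1/3)))/24) - 1 - 4*y^2/k + 8/k^2


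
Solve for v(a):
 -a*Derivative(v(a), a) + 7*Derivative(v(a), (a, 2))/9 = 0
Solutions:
 v(a) = C1 + C2*erfi(3*sqrt(14)*a/14)


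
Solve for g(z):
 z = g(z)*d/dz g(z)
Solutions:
 g(z) = -sqrt(C1 + z^2)
 g(z) = sqrt(C1 + z^2)


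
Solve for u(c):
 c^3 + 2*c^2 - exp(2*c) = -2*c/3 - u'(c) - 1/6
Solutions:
 u(c) = C1 - c^4/4 - 2*c^3/3 - c^2/3 - c/6 + exp(2*c)/2


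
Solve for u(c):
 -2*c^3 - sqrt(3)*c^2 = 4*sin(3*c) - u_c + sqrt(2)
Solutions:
 u(c) = C1 + c^4/2 + sqrt(3)*c^3/3 + sqrt(2)*c - 4*cos(3*c)/3


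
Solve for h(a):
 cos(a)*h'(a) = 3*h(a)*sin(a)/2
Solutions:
 h(a) = C1/cos(a)^(3/2)


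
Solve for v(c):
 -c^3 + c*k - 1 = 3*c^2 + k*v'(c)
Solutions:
 v(c) = C1 - c^4/(4*k) - c^3/k + c^2/2 - c/k


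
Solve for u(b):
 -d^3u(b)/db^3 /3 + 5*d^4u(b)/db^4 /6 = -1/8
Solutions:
 u(b) = C1 + C2*b + C3*b^2 + C4*exp(2*b/5) + b^3/16


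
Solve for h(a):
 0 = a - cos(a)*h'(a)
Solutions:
 h(a) = C1 + Integral(a/cos(a), a)


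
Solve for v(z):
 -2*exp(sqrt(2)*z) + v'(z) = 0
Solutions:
 v(z) = C1 + sqrt(2)*exp(sqrt(2)*z)


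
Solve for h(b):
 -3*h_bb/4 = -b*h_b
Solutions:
 h(b) = C1 + C2*erfi(sqrt(6)*b/3)


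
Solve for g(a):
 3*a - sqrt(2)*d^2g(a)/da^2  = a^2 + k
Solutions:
 g(a) = C1 + C2*a - sqrt(2)*a^4/24 + sqrt(2)*a^3/4 - sqrt(2)*a^2*k/4


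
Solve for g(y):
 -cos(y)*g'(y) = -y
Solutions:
 g(y) = C1 + Integral(y/cos(y), y)


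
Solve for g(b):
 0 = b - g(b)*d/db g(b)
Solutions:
 g(b) = -sqrt(C1 + b^2)
 g(b) = sqrt(C1 + b^2)


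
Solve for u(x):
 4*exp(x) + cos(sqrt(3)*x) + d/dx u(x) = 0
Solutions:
 u(x) = C1 - 4*exp(x) - sqrt(3)*sin(sqrt(3)*x)/3


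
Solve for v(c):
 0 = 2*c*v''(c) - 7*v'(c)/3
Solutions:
 v(c) = C1 + C2*c^(13/6)


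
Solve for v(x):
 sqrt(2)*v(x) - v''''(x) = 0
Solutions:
 v(x) = C1*exp(-2^(1/8)*x) + C2*exp(2^(1/8)*x) + C3*sin(2^(1/8)*x) + C4*cos(2^(1/8)*x)


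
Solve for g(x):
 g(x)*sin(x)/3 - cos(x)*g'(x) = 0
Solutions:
 g(x) = C1/cos(x)^(1/3)


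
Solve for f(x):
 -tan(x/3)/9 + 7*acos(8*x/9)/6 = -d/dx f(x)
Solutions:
 f(x) = C1 - 7*x*acos(8*x/9)/6 + 7*sqrt(81 - 64*x^2)/48 - log(cos(x/3))/3


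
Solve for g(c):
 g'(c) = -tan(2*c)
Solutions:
 g(c) = C1 + log(cos(2*c))/2


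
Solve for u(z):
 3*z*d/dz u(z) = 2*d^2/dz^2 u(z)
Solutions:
 u(z) = C1 + C2*erfi(sqrt(3)*z/2)


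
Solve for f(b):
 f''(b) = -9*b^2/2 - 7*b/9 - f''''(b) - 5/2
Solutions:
 f(b) = C1 + C2*b + C3*sin(b) + C4*cos(b) - 3*b^4/8 - 7*b^3/54 + 13*b^2/4


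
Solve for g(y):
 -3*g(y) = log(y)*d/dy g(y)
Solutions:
 g(y) = C1*exp(-3*li(y))


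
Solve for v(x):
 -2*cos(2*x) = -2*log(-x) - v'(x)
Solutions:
 v(x) = C1 - 2*x*log(-x) + 2*x + sin(2*x)


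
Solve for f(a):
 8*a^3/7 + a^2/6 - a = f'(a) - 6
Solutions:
 f(a) = C1 + 2*a^4/7 + a^3/18 - a^2/2 + 6*a


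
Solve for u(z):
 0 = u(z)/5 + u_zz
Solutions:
 u(z) = C1*sin(sqrt(5)*z/5) + C2*cos(sqrt(5)*z/5)


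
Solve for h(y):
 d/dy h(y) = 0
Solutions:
 h(y) = C1


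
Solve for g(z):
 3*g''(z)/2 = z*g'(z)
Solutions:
 g(z) = C1 + C2*erfi(sqrt(3)*z/3)


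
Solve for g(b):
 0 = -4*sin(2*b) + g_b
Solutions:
 g(b) = C1 - 2*cos(2*b)


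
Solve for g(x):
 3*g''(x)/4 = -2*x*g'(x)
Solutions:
 g(x) = C1 + C2*erf(2*sqrt(3)*x/3)


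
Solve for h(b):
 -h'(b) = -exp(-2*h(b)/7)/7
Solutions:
 h(b) = 7*log(-sqrt(C1 + b)) - 7*log(7) + 7*log(2)/2
 h(b) = 7*log(C1 + b)/2 - 7*log(7) + 7*log(2)/2


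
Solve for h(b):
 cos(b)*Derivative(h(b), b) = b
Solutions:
 h(b) = C1 + Integral(b/cos(b), b)


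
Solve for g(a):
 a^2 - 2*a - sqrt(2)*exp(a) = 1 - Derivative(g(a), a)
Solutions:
 g(a) = C1 - a^3/3 + a^2 + a + sqrt(2)*exp(a)


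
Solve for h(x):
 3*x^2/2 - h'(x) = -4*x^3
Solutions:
 h(x) = C1 + x^4 + x^3/2


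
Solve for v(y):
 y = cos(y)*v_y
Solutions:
 v(y) = C1 + Integral(y/cos(y), y)


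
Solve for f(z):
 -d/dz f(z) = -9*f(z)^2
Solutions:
 f(z) = -1/(C1 + 9*z)


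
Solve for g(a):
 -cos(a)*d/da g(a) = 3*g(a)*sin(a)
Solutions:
 g(a) = C1*cos(a)^3


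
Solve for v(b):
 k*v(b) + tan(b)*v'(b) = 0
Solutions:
 v(b) = C1*exp(-k*log(sin(b)))


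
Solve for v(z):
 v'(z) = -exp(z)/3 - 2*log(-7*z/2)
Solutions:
 v(z) = C1 - 2*z*log(-z) + 2*z*(-log(7) + log(2) + 1) - exp(z)/3


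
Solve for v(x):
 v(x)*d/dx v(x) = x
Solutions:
 v(x) = -sqrt(C1 + x^2)
 v(x) = sqrt(C1 + x^2)


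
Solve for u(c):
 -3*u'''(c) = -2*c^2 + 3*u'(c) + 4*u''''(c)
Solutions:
 u(c) = C1 + C2*exp(c*(-2 + (4*sqrt(39) + 25)^(-1/3) + (4*sqrt(39) + 25)^(1/3))/8)*sin(sqrt(3)*c*(-(4*sqrt(39) + 25)^(1/3) + (4*sqrt(39) + 25)^(-1/3))/8) + C3*exp(c*(-2 + (4*sqrt(39) + 25)^(-1/3) + (4*sqrt(39) + 25)^(1/3))/8)*cos(sqrt(3)*c*(-(4*sqrt(39) + 25)^(1/3) + (4*sqrt(39) + 25)^(-1/3))/8) + C4*exp(-c*((4*sqrt(39) + 25)^(-1/3) + 1 + (4*sqrt(39) + 25)^(1/3))/4) + 2*c^3/9 - 4*c/3


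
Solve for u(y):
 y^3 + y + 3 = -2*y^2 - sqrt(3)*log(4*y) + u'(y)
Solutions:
 u(y) = C1 + y^4/4 + 2*y^3/3 + y^2/2 + sqrt(3)*y*log(y) - sqrt(3)*y + 2*sqrt(3)*y*log(2) + 3*y


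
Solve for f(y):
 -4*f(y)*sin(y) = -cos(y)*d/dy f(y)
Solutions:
 f(y) = C1/cos(y)^4


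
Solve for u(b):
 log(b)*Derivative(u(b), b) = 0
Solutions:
 u(b) = C1


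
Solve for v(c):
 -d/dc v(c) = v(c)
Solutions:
 v(c) = C1*exp(-c)


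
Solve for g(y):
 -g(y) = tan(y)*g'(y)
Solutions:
 g(y) = C1/sin(y)


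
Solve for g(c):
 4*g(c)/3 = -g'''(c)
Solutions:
 g(c) = C3*exp(-6^(2/3)*c/3) + (C1*sin(2^(2/3)*3^(1/6)*c/2) + C2*cos(2^(2/3)*3^(1/6)*c/2))*exp(6^(2/3)*c/6)


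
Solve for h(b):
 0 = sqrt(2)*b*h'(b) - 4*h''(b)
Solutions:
 h(b) = C1 + C2*erfi(2^(3/4)*b/4)


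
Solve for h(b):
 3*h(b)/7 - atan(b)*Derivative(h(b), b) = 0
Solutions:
 h(b) = C1*exp(3*Integral(1/atan(b), b)/7)


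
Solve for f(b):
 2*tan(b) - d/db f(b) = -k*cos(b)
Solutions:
 f(b) = C1 + k*sin(b) - 2*log(cos(b))


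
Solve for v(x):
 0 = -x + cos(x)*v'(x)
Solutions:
 v(x) = C1 + Integral(x/cos(x), x)


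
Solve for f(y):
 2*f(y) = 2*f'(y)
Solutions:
 f(y) = C1*exp(y)


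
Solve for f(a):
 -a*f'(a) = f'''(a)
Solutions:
 f(a) = C1 + Integral(C2*airyai(-a) + C3*airybi(-a), a)


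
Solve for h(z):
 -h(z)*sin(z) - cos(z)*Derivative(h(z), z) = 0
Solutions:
 h(z) = C1*cos(z)


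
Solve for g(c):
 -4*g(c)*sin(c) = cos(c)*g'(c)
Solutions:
 g(c) = C1*cos(c)^4


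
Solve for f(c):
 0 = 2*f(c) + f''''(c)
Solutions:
 f(c) = (C1*sin(2^(3/4)*c/2) + C2*cos(2^(3/4)*c/2))*exp(-2^(3/4)*c/2) + (C3*sin(2^(3/4)*c/2) + C4*cos(2^(3/4)*c/2))*exp(2^(3/4)*c/2)


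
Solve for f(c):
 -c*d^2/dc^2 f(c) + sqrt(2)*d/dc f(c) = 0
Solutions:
 f(c) = C1 + C2*c^(1 + sqrt(2))


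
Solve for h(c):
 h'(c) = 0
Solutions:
 h(c) = C1


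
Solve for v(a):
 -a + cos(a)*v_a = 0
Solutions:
 v(a) = C1 + Integral(a/cos(a), a)


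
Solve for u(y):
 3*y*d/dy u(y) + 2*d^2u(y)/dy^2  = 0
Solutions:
 u(y) = C1 + C2*erf(sqrt(3)*y/2)


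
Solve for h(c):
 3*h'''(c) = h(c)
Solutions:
 h(c) = C3*exp(3^(2/3)*c/3) + (C1*sin(3^(1/6)*c/2) + C2*cos(3^(1/6)*c/2))*exp(-3^(2/3)*c/6)


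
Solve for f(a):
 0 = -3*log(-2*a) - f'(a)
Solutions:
 f(a) = C1 - 3*a*log(-a) + 3*a*(1 - log(2))


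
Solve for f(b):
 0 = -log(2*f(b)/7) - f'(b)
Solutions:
 Integral(1/(log(_y) - log(7) + log(2)), (_y, f(b))) = C1 - b


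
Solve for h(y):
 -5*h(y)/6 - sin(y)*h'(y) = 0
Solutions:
 h(y) = C1*(cos(y) + 1)^(5/12)/(cos(y) - 1)^(5/12)


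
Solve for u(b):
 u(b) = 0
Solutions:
 u(b) = 0


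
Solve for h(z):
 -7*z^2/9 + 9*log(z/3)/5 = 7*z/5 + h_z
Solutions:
 h(z) = C1 - 7*z^3/27 - 7*z^2/10 + 9*z*log(z)/5 - 9*z*log(3)/5 - 9*z/5


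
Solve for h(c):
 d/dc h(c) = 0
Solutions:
 h(c) = C1


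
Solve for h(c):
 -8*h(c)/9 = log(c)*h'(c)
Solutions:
 h(c) = C1*exp(-8*li(c)/9)


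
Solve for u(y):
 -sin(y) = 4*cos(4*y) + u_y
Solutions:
 u(y) = C1 - sin(4*y) + cos(y)


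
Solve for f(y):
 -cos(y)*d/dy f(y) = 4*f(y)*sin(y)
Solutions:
 f(y) = C1*cos(y)^4


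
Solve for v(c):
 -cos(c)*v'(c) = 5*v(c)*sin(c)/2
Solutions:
 v(c) = C1*cos(c)^(5/2)


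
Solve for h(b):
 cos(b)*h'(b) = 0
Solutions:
 h(b) = C1


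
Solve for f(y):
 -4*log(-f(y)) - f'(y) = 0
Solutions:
 -li(-f(y)) = C1 - 4*y


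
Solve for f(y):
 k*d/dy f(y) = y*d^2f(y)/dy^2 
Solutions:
 f(y) = C1 + y^(re(k) + 1)*(C2*sin(log(y)*Abs(im(k))) + C3*cos(log(y)*im(k)))


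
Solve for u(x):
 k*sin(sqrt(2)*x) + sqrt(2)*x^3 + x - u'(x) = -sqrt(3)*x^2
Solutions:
 u(x) = C1 - sqrt(2)*k*cos(sqrt(2)*x)/2 + sqrt(2)*x^4/4 + sqrt(3)*x^3/3 + x^2/2


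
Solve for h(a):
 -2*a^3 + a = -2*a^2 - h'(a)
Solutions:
 h(a) = C1 + a^4/2 - 2*a^3/3 - a^2/2


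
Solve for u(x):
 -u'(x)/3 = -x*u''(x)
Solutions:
 u(x) = C1 + C2*x^(4/3)


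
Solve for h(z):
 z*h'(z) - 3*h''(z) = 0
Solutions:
 h(z) = C1 + C2*erfi(sqrt(6)*z/6)


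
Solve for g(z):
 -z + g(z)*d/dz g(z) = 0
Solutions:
 g(z) = -sqrt(C1 + z^2)
 g(z) = sqrt(C1 + z^2)


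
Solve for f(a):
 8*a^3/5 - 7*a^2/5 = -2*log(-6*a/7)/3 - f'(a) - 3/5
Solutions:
 f(a) = C1 - 2*a^4/5 + 7*a^3/15 - 2*a*log(-a)/3 + a*(-10*log(6) + 1 + 10*log(7))/15


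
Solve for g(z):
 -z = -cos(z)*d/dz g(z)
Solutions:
 g(z) = C1 + Integral(z/cos(z), z)


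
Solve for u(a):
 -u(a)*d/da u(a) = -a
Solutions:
 u(a) = -sqrt(C1 + a^2)
 u(a) = sqrt(C1 + a^2)


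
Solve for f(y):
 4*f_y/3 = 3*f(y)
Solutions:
 f(y) = C1*exp(9*y/4)


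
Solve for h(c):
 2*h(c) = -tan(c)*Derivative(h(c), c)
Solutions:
 h(c) = C1/sin(c)^2


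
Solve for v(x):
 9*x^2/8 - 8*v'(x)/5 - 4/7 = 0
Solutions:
 v(x) = C1 + 15*x^3/64 - 5*x/14


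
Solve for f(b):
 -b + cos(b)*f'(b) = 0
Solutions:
 f(b) = C1 + Integral(b/cos(b), b)


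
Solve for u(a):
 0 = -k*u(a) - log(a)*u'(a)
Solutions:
 u(a) = C1*exp(-k*li(a))


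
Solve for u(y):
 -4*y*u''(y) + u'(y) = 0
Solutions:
 u(y) = C1 + C2*y^(5/4)


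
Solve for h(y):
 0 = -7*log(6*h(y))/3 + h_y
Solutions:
 -3*Integral(1/(log(_y) + log(6)), (_y, h(y)))/7 = C1 - y


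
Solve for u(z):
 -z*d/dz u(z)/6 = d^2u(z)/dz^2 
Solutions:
 u(z) = C1 + C2*erf(sqrt(3)*z/6)


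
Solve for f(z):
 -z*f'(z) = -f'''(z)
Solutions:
 f(z) = C1 + Integral(C2*airyai(z) + C3*airybi(z), z)


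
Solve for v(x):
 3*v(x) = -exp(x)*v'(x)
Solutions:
 v(x) = C1*exp(3*exp(-x))


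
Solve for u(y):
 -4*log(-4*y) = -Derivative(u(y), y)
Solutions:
 u(y) = C1 + 4*y*log(-y) + 4*y*(-1 + 2*log(2))


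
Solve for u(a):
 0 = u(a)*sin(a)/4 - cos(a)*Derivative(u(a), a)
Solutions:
 u(a) = C1/cos(a)^(1/4)


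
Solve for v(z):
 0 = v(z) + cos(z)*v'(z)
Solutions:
 v(z) = C1*sqrt(sin(z) - 1)/sqrt(sin(z) + 1)


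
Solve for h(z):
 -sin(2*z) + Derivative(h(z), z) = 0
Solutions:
 h(z) = C1 - cos(2*z)/2


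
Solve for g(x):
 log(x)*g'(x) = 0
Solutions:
 g(x) = C1


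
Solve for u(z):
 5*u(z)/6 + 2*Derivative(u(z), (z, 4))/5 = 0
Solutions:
 u(z) = (C1*sin(3^(3/4)*sqrt(5)*z/6) + C2*cos(3^(3/4)*sqrt(5)*z/6))*exp(-3^(3/4)*sqrt(5)*z/6) + (C3*sin(3^(3/4)*sqrt(5)*z/6) + C4*cos(3^(3/4)*sqrt(5)*z/6))*exp(3^(3/4)*sqrt(5)*z/6)


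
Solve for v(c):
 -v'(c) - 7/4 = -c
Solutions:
 v(c) = C1 + c^2/2 - 7*c/4


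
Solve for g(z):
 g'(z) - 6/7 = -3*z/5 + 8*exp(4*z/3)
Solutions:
 g(z) = C1 - 3*z^2/10 + 6*z/7 + 6*exp(4*z/3)


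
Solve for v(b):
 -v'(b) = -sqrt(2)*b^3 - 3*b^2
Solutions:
 v(b) = C1 + sqrt(2)*b^4/4 + b^3


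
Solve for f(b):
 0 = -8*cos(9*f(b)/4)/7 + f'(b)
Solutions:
 -8*b/7 - 2*log(sin(9*f(b)/4) - 1)/9 + 2*log(sin(9*f(b)/4) + 1)/9 = C1


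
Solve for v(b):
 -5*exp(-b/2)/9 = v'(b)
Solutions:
 v(b) = C1 + 10*exp(-b/2)/9


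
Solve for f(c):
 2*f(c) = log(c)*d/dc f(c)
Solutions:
 f(c) = C1*exp(2*li(c))


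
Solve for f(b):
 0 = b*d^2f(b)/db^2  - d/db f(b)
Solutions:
 f(b) = C1 + C2*b^2


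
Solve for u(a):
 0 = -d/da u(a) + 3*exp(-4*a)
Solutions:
 u(a) = C1 - 3*exp(-4*a)/4


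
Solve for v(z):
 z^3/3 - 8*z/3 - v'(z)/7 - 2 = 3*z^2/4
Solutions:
 v(z) = C1 + 7*z^4/12 - 7*z^3/4 - 28*z^2/3 - 14*z


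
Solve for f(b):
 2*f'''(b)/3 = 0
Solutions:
 f(b) = C1 + C2*b + C3*b^2


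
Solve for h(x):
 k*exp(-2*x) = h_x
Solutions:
 h(x) = C1 - k*exp(-2*x)/2


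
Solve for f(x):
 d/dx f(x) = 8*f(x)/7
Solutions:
 f(x) = C1*exp(8*x/7)


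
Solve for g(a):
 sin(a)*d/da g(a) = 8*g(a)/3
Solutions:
 g(a) = C1*(cos(a) - 1)^(4/3)/(cos(a) + 1)^(4/3)


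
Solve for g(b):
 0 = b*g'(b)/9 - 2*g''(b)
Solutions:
 g(b) = C1 + C2*erfi(b/6)


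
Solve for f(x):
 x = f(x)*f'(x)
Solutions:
 f(x) = -sqrt(C1 + x^2)
 f(x) = sqrt(C1 + x^2)


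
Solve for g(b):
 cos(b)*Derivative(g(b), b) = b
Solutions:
 g(b) = C1 + Integral(b/cos(b), b)


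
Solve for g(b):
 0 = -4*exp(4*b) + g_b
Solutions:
 g(b) = C1 + exp(4*b)


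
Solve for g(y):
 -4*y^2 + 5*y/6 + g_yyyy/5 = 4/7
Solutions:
 g(y) = C1 + C2*y + C3*y^2 + C4*y^3 + y^6/18 - 5*y^5/144 + 5*y^4/42


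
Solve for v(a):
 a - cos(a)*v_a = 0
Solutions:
 v(a) = C1 + Integral(a/cos(a), a)


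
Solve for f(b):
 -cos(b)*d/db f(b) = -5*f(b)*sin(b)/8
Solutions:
 f(b) = C1/cos(b)^(5/8)


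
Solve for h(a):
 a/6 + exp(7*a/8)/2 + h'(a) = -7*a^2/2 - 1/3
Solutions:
 h(a) = C1 - 7*a^3/6 - a^2/12 - a/3 - 4*exp(7*a/8)/7


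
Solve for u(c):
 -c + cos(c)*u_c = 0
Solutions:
 u(c) = C1 + Integral(c/cos(c), c)


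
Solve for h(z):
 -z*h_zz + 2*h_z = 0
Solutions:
 h(z) = C1 + C2*z^3


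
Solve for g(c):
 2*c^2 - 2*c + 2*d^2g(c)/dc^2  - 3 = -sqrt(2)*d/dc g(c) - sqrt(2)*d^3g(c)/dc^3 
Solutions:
 g(c) = C1 - sqrt(2)*c^3/3 + sqrt(2)*c^2/2 + 2*c^2 - 2*c - sqrt(2)*c/2 + (C2*sin(sqrt(2)*c/2) + C3*cos(sqrt(2)*c/2))*exp(-sqrt(2)*c/2)


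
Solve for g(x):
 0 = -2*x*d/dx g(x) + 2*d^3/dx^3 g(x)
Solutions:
 g(x) = C1 + Integral(C2*airyai(x) + C3*airybi(x), x)


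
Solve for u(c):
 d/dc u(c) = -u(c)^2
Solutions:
 u(c) = 1/(C1 + c)


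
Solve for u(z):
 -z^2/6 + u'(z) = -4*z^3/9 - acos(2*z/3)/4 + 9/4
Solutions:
 u(z) = C1 - z^4/9 + z^3/18 - z*acos(2*z/3)/4 + 9*z/4 + sqrt(9 - 4*z^2)/8


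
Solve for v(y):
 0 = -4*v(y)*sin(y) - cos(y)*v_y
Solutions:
 v(y) = C1*cos(y)^4


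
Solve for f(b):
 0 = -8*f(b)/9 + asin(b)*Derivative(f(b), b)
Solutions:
 f(b) = C1*exp(8*Integral(1/asin(b), b)/9)


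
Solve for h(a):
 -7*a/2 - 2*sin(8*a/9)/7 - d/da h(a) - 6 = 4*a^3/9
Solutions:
 h(a) = C1 - a^4/9 - 7*a^2/4 - 6*a + 9*cos(8*a/9)/28


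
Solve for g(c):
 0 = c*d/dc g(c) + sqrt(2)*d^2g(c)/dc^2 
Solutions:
 g(c) = C1 + C2*erf(2^(1/4)*c/2)


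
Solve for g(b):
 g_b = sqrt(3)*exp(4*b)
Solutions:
 g(b) = C1 + sqrt(3)*exp(4*b)/4


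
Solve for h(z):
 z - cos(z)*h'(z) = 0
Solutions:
 h(z) = C1 + Integral(z/cos(z), z)


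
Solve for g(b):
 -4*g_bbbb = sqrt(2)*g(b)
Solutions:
 g(b) = (C1*sin(2^(1/8)*b/2) + C2*cos(2^(1/8)*b/2))*exp(-2^(1/8)*b/2) + (C3*sin(2^(1/8)*b/2) + C4*cos(2^(1/8)*b/2))*exp(2^(1/8)*b/2)


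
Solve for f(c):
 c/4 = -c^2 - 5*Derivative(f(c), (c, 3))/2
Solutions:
 f(c) = C1 + C2*c + C3*c^2 - c^5/150 - c^4/240


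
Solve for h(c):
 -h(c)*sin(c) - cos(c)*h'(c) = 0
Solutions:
 h(c) = C1*cos(c)


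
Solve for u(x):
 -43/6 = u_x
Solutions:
 u(x) = C1 - 43*x/6


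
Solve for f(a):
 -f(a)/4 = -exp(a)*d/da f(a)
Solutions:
 f(a) = C1*exp(-exp(-a)/4)


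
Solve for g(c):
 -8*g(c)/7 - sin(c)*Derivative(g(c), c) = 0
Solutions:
 g(c) = C1*(cos(c) + 1)^(4/7)/(cos(c) - 1)^(4/7)


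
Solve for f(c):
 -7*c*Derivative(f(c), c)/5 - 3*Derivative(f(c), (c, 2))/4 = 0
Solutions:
 f(c) = C1 + C2*erf(sqrt(210)*c/15)


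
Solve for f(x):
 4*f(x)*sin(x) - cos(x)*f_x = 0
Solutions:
 f(x) = C1/cos(x)^4


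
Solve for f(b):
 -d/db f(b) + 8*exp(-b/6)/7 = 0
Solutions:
 f(b) = C1 - 48*exp(-b/6)/7


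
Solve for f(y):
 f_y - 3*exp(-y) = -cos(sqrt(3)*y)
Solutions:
 f(y) = C1 - sqrt(3)*sin(sqrt(3)*y)/3 - 3*exp(-y)


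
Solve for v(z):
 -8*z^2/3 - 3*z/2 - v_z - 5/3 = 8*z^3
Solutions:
 v(z) = C1 - 2*z^4 - 8*z^3/9 - 3*z^2/4 - 5*z/3


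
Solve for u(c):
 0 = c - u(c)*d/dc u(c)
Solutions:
 u(c) = -sqrt(C1 + c^2)
 u(c) = sqrt(C1 + c^2)


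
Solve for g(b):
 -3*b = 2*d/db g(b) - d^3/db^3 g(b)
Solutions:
 g(b) = C1 + C2*exp(-sqrt(2)*b) + C3*exp(sqrt(2)*b) - 3*b^2/4


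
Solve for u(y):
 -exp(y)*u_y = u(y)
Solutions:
 u(y) = C1*exp(exp(-y))


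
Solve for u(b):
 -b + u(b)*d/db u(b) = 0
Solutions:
 u(b) = -sqrt(C1 + b^2)
 u(b) = sqrt(C1 + b^2)


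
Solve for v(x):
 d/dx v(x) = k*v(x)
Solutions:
 v(x) = C1*exp(k*x)


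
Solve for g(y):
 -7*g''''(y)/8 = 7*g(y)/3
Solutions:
 g(y) = (C1*sin(2^(1/4)*3^(3/4)*y/3) + C2*cos(2^(1/4)*3^(3/4)*y/3))*exp(-2^(1/4)*3^(3/4)*y/3) + (C3*sin(2^(1/4)*3^(3/4)*y/3) + C4*cos(2^(1/4)*3^(3/4)*y/3))*exp(2^(1/4)*3^(3/4)*y/3)


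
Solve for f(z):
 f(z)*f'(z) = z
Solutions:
 f(z) = -sqrt(C1 + z^2)
 f(z) = sqrt(C1 + z^2)


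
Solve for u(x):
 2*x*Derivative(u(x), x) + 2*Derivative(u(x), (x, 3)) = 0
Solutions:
 u(x) = C1 + Integral(C2*airyai(-x) + C3*airybi(-x), x)


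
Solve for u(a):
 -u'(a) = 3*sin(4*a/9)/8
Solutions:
 u(a) = C1 + 27*cos(4*a/9)/32


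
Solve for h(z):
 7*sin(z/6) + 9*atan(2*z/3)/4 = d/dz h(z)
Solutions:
 h(z) = C1 + 9*z*atan(2*z/3)/4 - 27*log(4*z^2 + 9)/16 - 42*cos(z/6)


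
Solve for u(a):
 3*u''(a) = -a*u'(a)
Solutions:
 u(a) = C1 + C2*erf(sqrt(6)*a/6)


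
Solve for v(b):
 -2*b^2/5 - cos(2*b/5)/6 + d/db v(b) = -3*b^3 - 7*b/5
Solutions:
 v(b) = C1 - 3*b^4/4 + 2*b^3/15 - 7*b^2/10 + 5*sin(2*b/5)/12


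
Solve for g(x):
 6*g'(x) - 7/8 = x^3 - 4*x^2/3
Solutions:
 g(x) = C1 + x^4/24 - 2*x^3/27 + 7*x/48


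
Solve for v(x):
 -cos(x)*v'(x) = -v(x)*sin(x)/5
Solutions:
 v(x) = C1/cos(x)^(1/5)


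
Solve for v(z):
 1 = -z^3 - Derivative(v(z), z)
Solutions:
 v(z) = C1 - z^4/4 - z


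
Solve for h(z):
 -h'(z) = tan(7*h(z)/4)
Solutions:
 h(z) = -4*asin(C1*exp(-7*z/4))/7 + 4*pi/7
 h(z) = 4*asin(C1*exp(-7*z/4))/7


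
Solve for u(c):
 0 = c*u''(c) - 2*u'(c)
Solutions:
 u(c) = C1 + C2*c^3


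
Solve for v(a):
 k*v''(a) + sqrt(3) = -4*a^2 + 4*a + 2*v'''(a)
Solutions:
 v(a) = C1 + C2*a + C3*exp(a*k/2) - a^4/(3*k) + 2*a^3*(1 - 4/k)/(3*k) + a^2*(-sqrt(3)/2 + 4/k - 16/k^2)/k


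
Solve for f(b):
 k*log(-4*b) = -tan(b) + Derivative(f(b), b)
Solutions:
 f(b) = C1 + b*k*(log(-b) - 1) + 2*b*k*log(2) - log(cos(b))


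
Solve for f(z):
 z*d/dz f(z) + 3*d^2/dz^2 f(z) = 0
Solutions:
 f(z) = C1 + C2*erf(sqrt(6)*z/6)


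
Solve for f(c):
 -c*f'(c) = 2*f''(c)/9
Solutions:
 f(c) = C1 + C2*erf(3*c/2)


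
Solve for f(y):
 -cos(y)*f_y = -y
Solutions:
 f(y) = C1 + Integral(y/cos(y), y)


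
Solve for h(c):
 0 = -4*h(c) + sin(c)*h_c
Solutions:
 h(c) = C1*(cos(c)^2 - 2*cos(c) + 1)/(cos(c)^2 + 2*cos(c) + 1)


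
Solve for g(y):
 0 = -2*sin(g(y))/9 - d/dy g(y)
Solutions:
 2*y/9 + log(cos(g(y)) - 1)/2 - log(cos(g(y)) + 1)/2 = C1


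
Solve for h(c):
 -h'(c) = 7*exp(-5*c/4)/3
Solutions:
 h(c) = C1 + 28*exp(-5*c/4)/15


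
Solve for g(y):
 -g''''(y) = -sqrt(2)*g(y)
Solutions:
 g(y) = C1*exp(-2^(1/8)*y) + C2*exp(2^(1/8)*y) + C3*sin(2^(1/8)*y) + C4*cos(2^(1/8)*y)


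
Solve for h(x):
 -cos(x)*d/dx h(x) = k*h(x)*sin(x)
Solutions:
 h(x) = C1*exp(k*log(cos(x)))


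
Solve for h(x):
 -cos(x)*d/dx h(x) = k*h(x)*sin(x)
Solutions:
 h(x) = C1*exp(k*log(cos(x)))


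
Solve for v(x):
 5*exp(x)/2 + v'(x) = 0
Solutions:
 v(x) = C1 - 5*exp(x)/2


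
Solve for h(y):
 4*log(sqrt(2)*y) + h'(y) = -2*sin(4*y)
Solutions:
 h(y) = C1 - 4*y*log(y) - 2*y*log(2) + 4*y + cos(4*y)/2


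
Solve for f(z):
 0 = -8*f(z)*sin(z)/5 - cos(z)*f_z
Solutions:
 f(z) = C1*cos(z)^(8/5)


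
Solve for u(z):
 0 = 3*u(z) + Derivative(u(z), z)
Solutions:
 u(z) = C1*exp(-3*z)


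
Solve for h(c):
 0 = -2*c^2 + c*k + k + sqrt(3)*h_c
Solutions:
 h(c) = C1 + 2*sqrt(3)*c^3/9 - sqrt(3)*c^2*k/6 - sqrt(3)*c*k/3


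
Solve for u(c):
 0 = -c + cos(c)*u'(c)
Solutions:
 u(c) = C1 + Integral(c/cos(c), c)


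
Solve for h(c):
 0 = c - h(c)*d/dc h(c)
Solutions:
 h(c) = -sqrt(C1 + c^2)
 h(c) = sqrt(C1 + c^2)


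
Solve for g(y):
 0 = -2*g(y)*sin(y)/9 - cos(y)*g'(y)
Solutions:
 g(y) = C1*cos(y)^(2/9)


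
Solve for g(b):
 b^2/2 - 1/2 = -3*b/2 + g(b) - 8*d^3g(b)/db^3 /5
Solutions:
 g(b) = C3*exp(5^(1/3)*b/2) + b^2/2 + 3*b/2 + (C1*sin(sqrt(3)*5^(1/3)*b/4) + C2*cos(sqrt(3)*5^(1/3)*b/4))*exp(-5^(1/3)*b/4) - 1/2


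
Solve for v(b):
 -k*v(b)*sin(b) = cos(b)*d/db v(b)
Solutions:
 v(b) = C1*exp(k*log(cos(b)))


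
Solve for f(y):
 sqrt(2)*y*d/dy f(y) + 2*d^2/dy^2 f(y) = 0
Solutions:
 f(y) = C1 + C2*erf(2^(1/4)*y/2)


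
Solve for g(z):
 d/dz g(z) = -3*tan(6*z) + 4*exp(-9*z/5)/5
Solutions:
 g(z) = C1 - log(tan(6*z)^2 + 1)/4 - 4*exp(-9*z/5)/9


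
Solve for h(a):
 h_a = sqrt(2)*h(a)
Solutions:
 h(a) = C1*exp(sqrt(2)*a)


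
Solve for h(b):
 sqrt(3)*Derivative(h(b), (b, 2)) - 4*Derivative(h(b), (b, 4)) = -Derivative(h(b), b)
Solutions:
 h(b) = C1 + C2*exp(-b*(3^(5/6)/(sqrt(9 - sqrt(3)) + 3)^(1/3) + 3^(2/3)*(sqrt(9 - sqrt(3)) + 3)^(1/3))/12)*sin(b*(-3^(1/6)*(sqrt(9 - sqrt(3)) + 3)^(1/3) + 3^(1/3)/(sqrt(9 - sqrt(3)) + 3)^(1/3))/4) + C3*exp(-b*(3^(5/6)/(sqrt(9 - sqrt(3)) + 3)^(1/3) + 3^(2/3)*(sqrt(9 - sqrt(3)) + 3)^(1/3))/12)*cos(b*(-3^(1/6)*(sqrt(9 - sqrt(3)) + 3)^(1/3) + 3^(1/3)/(sqrt(9 - sqrt(3)) + 3)^(1/3))/4) + C4*exp(b*(3^(5/6)/(sqrt(9 - sqrt(3)) + 3)^(1/3) + 3^(2/3)*(sqrt(9 - sqrt(3)) + 3)^(1/3))/6)


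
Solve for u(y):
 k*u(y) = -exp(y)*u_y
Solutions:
 u(y) = C1*exp(k*exp(-y))


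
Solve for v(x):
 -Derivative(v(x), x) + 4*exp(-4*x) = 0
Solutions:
 v(x) = C1 - exp(-4*x)


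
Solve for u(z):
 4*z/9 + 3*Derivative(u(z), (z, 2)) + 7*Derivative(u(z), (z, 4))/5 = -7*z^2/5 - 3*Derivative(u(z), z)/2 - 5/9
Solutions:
 u(z) = C1 + C2*exp(-70^(1/3)*z*(-(21 + sqrt(1001))^(1/3) + 2*70^(1/3)/(21 + sqrt(1001))^(1/3))/28)*sin(sqrt(3)*70^(1/3)*z*(2*70^(1/3)/(21 + sqrt(1001))^(1/3) + (21 + sqrt(1001))^(1/3))/28) + C3*exp(-70^(1/3)*z*(-(21 + sqrt(1001))^(1/3) + 2*70^(1/3)/(21 + sqrt(1001))^(1/3))/28)*cos(sqrt(3)*70^(1/3)*z*(2*70^(1/3)/(21 + sqrt(1001))^(1/3) + (21 + sqrt(1001))^(1/3))/28) + C4*exp(70^(1/3)*z*(-(21 + sqrt(1001))^(1/3) + 2*70^(1/3)/(21 + sqrt(1001))^(1/3))/14) - 14*z^3/45 + 232*z^2/135 - 326*z/45


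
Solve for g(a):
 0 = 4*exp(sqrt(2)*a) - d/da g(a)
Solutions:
 g(a) = C1 + 2*sqrt(2)*exp(sqrt(2)*a)


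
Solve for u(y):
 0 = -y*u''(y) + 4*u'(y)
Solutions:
 u(y) = C1 + C2*y^5


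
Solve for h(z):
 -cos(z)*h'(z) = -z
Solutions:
 h(z) = C1 + Integral(z/cos(z), z)


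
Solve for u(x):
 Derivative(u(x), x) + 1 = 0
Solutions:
 u(x) = C1 - x


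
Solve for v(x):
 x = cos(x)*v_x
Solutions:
 v(x) = C1 + Integral(x/cos(x), x)


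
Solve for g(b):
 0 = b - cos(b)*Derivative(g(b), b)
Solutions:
 g(b) = C1 + Integral(b/cos(b), b)


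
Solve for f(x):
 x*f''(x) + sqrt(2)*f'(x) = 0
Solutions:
 f(x) = C1 + C2*x^(1 - sqrt(2))


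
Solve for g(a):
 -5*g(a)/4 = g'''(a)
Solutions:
 g(a) = C3*exp(-10^(1/3)*a/2) + (C1*sin(10^(1/3)*sqrt(3)*a/4) + C2*cos(10^(1/3)*sqrt(3)*a/4))*exp(10^(1/3)*a/4)


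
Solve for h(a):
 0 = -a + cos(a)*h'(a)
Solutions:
 h(a) = C1 + Integral(a/cos(a), a)


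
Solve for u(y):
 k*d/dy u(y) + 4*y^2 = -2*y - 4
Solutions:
 u(y) = C1 - 4*y^3/(3*k) - y^2/k - 4*y/k


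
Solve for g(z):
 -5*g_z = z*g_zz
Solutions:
 g(z) = C1 + C2/z^4


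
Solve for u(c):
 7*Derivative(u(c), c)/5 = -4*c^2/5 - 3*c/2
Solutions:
 u(c) = C1 - 4*c^3/21 - 15*c^2/28


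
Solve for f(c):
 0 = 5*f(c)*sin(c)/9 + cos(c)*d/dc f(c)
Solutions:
 f(c) = C1*cos(c)^(5/9)


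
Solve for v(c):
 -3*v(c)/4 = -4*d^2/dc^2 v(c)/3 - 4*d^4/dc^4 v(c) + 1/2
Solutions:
 v(c) = C1*exp(-sqrt(3)*c*sqrt(-2 + sqrt(31))/6) + C2*exp(sqrt(3)*c*sqrt(-2 + sqrt(31))/6) + C3*sin(sqrt(3)*c*sqrt(2 + sqrt(31))/6) + C4*cos(sqrt(3)*c*sqrt(2 + sqrt(31))/6) - 2/3


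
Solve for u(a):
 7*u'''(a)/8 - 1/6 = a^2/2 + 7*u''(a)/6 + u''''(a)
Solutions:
 u(a) = C1 + C2*a - a^4/28 - 3*a^3/28 + 43*a^2/784 + (C3*sin(sqrt(2247)*a/48) + C4*cos(sqrt(2247)*a/48))*exp(7*a/16)


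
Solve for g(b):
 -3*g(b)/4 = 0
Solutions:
 g(b) = 0


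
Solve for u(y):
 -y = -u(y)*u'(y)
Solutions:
 u(y) = -sqrt(C1 + y^2)
 u(y) = sqrt(C1 + y^2)


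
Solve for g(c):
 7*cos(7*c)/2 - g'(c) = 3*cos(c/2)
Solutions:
 g(c) = C1 - 6*sin(c/2) + sin(7*c)/2


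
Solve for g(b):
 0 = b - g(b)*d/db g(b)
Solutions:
 g(b) = -sqrt(C1 + b^2)
 g(b) = sqrt(C1 + b^2)


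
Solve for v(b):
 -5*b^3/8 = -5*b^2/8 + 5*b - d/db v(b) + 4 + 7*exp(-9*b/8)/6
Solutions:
 v(b) = C1 + 5*b^4/32 - 5*b^3/24 + 5*b^2/2 + 4*b - 28*exp(-9*b/8)/27


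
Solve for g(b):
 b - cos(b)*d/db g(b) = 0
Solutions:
 g(b) = C1 + Integral(b/cos(b), b)


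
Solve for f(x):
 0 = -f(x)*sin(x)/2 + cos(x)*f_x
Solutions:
 f(x) = C1/sqrt(cos(x))


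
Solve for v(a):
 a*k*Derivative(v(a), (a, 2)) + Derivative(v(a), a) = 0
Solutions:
 v(a) = C1 + a^(((re(k) - 1)*re(k) + im(k)^2)/(re(k)^2 + im(k)^2))*(C2*sin(log(a)*Abs(im(k))/(re(k)^2 + im(k)^2)) + C3*cos(log(a)*im(k)/(re(k)^2 + im(k)^2)))


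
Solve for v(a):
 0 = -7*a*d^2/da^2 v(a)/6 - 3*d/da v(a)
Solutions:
 v(a) = C1 + C2/a^(11/7)


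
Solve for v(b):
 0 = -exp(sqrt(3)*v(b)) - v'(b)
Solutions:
 v(b) = sqrt(3)*(2*log(1/(C1 + b)) - log(3))/6


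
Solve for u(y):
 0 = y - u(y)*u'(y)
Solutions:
 u(y) = -sqrt(C1 + y^2)
 u(y) = sqrt(C1 + y^2)


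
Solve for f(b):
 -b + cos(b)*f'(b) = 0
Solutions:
 f(b) = C1 + Integral(b/cos(b), b)


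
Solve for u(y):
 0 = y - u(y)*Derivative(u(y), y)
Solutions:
 u(y) = -sqrt(C1 + y^2)
 u(y) = sqrt(C1 + y^2)


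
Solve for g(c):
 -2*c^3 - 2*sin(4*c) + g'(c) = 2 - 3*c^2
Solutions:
 g(c) = C1 + c^4/2 - c^3 + 2*c - cos(4*c)/2


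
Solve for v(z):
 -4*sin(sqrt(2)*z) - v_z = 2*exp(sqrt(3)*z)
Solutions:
 v(z) = C1 - 2*sqrt(3)*exp(sqrt(3)*z)/3 + 2*sqrt(2)*cos(sqrt(2)*z)


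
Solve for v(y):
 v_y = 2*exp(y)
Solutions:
 v(y) = C1 + 2*exp(y)


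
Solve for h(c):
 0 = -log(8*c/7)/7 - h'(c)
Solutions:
 h(c) = C1 - c*log(c)/7 - 3*c*log(2)/7 + c/7 + c*log(7)/7


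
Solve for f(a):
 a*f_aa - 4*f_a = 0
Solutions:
 f(a) = C1 + C2*a^5


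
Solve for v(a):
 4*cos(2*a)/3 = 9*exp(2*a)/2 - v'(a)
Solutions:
 v(a) = C1 + 9*exp(2*a)/4 - 2*sin(2*a)/3


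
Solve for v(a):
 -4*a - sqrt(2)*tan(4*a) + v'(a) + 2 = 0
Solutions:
 v(a) = C1 + 2*a^2 - 2*a - sqrt(2)*log(cos(4*a))/4


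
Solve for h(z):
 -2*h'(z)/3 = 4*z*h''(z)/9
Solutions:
 h(z) = C1 + C2/sqrt(z)


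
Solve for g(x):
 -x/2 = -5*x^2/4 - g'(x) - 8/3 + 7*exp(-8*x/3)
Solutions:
 g(x) = C1 - 5*x^3/12 + x^2/4 - 8*x/3 - 21*exp(-8*x/3)/8


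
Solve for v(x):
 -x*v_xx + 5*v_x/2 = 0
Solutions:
 v(x) = C1 + C2*x^(7/2)


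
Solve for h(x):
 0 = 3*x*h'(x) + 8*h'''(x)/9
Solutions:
 h(x) = C1 + Integral(C2*airyai(-3*x/2) + C3*airybi(-3*x/2), x)


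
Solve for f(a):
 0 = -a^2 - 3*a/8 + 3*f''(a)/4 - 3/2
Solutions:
 f(a) = C1 + C2*a + a^4/9 + a^3/12 + a^2


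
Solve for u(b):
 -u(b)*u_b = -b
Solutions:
 u(b) = -sqrt(C1 + b^2)
 u(b) = sqrt(C1 + b^2)


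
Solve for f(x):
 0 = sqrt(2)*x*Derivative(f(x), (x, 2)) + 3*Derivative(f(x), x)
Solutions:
 f(x) = C1 + C2*x^(1 - 3*sqrt(2)/2)


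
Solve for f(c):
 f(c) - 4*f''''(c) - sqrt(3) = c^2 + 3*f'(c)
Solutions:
 f(c) = C1*exp(c*(-8/(1 + 3*sqrt(57))^(1/3) + (1 + 3*sqrt(57))^(1/3) + 4)/12)*sin(sqrt(3)*c*(8/(1 + 3*sqrt(57))^(1/3) + (1 + 3*sqrt(57))^(1/3))/12) + C2*exp(c*(-8/(1 + 3*sqrt(57))^(1/3) + (1 + 3*sqrt(57))^(1/3) + 4)/12)*cos(sqrt(3)*c*(8/(1 + 3*sqrt(57))^(1/3) + (1 + 3*sqrt(57))^(1/3))/12) + C3*exp(-c) + C4*exp(c*(-(1 + 3*sqrt(57))^(1/3) + 2 + 8/(1 + 3*sqrt(57))^(1/3))/6) + c^2 + 6*c + sqrt(3) + 18


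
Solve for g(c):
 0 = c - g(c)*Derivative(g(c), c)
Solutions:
 g(c) = -sqrt(C1 + c^2)
 g(c) = sqrt(C1 + c^2)


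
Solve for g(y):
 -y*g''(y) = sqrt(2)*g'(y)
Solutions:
 g(y) = C1 + C2*y^(1 - sqrt(2))


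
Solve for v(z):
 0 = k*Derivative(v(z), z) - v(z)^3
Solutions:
 v(z) = -sqrt(2)*sqrt(-k/(C1*k + z))/2
 v(z) = sqrt(2)*sqrt(-k/(C1*k + z))/2


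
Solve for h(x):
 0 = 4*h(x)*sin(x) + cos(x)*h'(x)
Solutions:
 h(x) = C1*cos(x)^4


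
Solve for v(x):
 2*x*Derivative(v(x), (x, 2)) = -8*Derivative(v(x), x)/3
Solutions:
 v(x) = C1 + C2/x^(1/3)


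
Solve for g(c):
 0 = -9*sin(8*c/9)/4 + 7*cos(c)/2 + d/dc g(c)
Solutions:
 g(c) = C1 - 7*sin(c)/2 - 81*cos(8*c/9)/32


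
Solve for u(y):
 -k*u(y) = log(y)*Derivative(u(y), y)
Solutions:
 u(y) = C1*exp(-k*li(y))


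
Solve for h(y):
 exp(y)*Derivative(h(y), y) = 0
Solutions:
 h(y) = C1


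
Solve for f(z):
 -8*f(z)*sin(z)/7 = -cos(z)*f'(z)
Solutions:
 f(z) = C1/cos(z)^(8/7)


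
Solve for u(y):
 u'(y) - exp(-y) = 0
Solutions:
 u(y) = C1 - exp(-y)


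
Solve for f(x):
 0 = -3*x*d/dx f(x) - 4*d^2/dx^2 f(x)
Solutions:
 f(x) = C1 + C2*erf(sqrt(6)*x/4)


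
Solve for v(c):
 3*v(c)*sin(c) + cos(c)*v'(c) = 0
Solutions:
 v(c) = C1*cos(c)^3


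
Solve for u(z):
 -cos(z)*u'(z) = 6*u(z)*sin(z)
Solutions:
 u(z) = C1*cos(z)^6


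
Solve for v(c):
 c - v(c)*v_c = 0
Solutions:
 v(c) = -sqrt(C1 + c^2)
 v(c) = sqrt(C1 + c^2)


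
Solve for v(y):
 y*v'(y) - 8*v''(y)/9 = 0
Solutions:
 v(y) = C1 + C2*erfi(3*y/4)


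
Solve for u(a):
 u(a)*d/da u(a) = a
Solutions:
 u(a) = -sqrt(C1 + a^2)
 u(a) = sqrt(C1 + a^2)


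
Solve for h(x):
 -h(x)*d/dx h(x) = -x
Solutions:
 h(x) = -sqrt(C1 + x^2)
 h(x) = sqrt(C1 + x^2)


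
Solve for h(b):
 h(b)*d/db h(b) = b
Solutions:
 h(b) = -sqrt(C1 + b^2)
 h(b) = sqrt(C1 + b^2)


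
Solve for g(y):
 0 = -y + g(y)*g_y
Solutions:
 g(y) = -sqrt(C1 + y^2)
 g(y) = sqrt(C1 + y^2)


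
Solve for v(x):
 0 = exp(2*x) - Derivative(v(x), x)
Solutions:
 v(x) = C1 + exp(2*x)/2


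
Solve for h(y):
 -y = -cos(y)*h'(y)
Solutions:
 h(y) = C1 + Integral(y/cos(y), y)


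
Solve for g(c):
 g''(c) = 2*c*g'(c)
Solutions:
 g(c) = C1 + C2*erfi(c)


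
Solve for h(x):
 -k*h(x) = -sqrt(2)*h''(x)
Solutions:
 h(x) = C1*exp(-2^(3/4)*sqrt(k)*x/2) + C2*exp(2^(3/4)*sqrt(k)*x/2)


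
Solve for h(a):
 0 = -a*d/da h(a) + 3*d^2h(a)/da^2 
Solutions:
 h(a) = C1 + C2*erfi(sqrt(6)*a/6)


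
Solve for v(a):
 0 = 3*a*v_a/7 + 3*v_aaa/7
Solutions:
 v(a) = C1 + Integral(C2*airyai(-a) + C3*airybi(-a), a)


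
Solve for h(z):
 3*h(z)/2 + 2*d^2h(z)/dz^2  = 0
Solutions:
 h(z) = C1*sin(sqrt(3)*z/2) + C2*cos(sqrt(3)*z/2)


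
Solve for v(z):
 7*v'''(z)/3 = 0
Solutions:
 v(z) = C1 + C2*z + C3*z^2


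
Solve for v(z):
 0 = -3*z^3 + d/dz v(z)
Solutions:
 v(z) = C1 + 3*z^4/4


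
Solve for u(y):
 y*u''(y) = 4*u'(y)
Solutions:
 u(y) = C1 + C2*y^5


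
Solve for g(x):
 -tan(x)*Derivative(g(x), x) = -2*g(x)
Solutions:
 g(x) = C1*sin(x)^2


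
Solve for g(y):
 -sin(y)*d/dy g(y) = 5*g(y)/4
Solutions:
 g(y) = C1*(cos(y) + 1)^(5/8)/(cos(y) - 1)^(5/8)


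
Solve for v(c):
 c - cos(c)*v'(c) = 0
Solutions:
 v(c) = C1 + Integral(c/cos(c), c)


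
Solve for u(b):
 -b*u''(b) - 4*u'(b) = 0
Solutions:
 u(b) = C1 + C2/b^3


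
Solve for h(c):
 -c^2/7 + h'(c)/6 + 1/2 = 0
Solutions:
 h(c) = C1 + 2*c^3/7 - 3*c


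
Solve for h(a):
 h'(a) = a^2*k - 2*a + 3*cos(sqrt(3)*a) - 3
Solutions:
 h(a) = C1 + a^3*k/3 - a^2 - 3*a + sqrt(3)*sin(sqrt(3)*a)


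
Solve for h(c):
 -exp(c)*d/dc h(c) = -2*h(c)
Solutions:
 h(c) = C1*exp(-2*exp(-c))


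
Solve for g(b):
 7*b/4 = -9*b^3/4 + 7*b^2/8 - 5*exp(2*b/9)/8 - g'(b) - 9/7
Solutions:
 g(b) = C1 - 9*b^4/16 + 7*b^3/24 - 7*b^2/8 - 9*b/7 - 45*exp(2*b/9)/16


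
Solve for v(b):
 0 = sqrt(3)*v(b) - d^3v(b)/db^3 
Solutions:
 v(b) = C3*exp(3^(1/6)*b) + (C1*sin(3^(2/3)*b/2) + C2*cos(3^(2/3)*b/2))*exp(-3^(1/6)*b/2)


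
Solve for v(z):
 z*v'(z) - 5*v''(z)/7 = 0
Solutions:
 v(z) = C1 + C2*erfi(sqrt(70)*z/10)


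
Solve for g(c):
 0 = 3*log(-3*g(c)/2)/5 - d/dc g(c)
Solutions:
 -5*Integral(1/(log(-_y) - log(2) + log(3)), (_y, g(c)))/3 = C1 - c


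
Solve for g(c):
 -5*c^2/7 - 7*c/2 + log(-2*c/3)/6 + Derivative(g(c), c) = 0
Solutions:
 g(c) = C1 + 5*c^3/21 + 7*c^2/4 - c*log(-c)/6 + c*(-log(2) + 1 + log(3))/6


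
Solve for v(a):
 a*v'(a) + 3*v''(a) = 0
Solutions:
 v(a) = C1 + C2*erf(sqrt(6)*a/6)


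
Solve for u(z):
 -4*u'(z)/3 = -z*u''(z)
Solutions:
 u(z) = C1 + C2*z^(7/3)


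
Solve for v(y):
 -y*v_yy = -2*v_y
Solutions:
 v(y) = C1 + C2*y^3


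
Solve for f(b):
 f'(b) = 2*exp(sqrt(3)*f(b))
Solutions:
 f(b) = sqrt(3)*(2*log(-1/(C1 + 2*b)) - log(3))/6


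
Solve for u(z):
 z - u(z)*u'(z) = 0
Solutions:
 u(z) = -sqrt(C1 + z^2)
 u(z) = sqrt(C1 + z^2)
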